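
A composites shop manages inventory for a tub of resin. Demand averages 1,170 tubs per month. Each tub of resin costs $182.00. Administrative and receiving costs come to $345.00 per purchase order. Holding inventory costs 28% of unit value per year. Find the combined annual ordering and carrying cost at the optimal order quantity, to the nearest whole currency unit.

Annual demand D = 1,170 × 12 = 14,040.
Holding cost H = 0.28 × $182.00 = $50.9600 per unit per year.
Q* = √(2DS/H) = √(2 × 14,040 × 345 / 50.96) ≈ 436.01.
At the optimum the two cost components are equal, so total cost = 2·(Q*/2)H = Q*·H.
Minimum total = √(2DSH) = √(2 × 14,040 × 345 × 50.96) ≈ 22218.913.

TC* ≈ $22,219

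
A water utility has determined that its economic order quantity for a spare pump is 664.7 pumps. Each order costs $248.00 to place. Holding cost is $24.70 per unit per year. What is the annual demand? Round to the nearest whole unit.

D ≈ 22,002 pumps per year

Invert the EOQ relation Q*² = 2DS/H.
From Q* = √(2DS/H): D = Q*²H / (2S) = 664.7² × 24.7 / (2 × 248) = 22002.227.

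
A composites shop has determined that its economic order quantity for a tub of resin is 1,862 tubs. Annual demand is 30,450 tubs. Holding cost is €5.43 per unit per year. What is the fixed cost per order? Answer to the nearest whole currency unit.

S ≈ €309

Invert the EOQ relation Q*² = 2DS/H.
From Q* = √(2DS/H): S = Q*²H / (2D) = 1,862² × 5.43 / (2 × 30,450) = 309.1305.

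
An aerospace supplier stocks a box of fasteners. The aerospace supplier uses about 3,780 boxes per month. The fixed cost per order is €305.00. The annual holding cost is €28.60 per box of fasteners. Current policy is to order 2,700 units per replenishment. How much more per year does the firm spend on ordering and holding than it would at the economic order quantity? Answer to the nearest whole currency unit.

Annual demand D = 3,780 × 12 = 45,360.
EOQ = √(2DS/H) = √(2 × 45,360 × 305 / 28.6) ≈ 983.60.
Cost at Q* = (D/Q*)S + (Q*/2)H = √(2DSH) ≈ €28,130.95.
Cost at Q = 2,700: (45,360/2,700)×305 + (2,700/2)×28.6 = €5,124.00 + €38,610.00 = €43,734.00.
Excess = €43,734.00 − €28,130.95 = €15,603.05.

Extra cost ≈ €15,603 per year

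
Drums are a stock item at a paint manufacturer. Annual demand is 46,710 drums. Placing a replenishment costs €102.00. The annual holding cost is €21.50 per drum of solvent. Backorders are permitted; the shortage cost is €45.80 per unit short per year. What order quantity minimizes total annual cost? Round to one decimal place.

Q* ≈ 807.0 drums

With planned backorders, Q* = √(2DS/H) · √((H+B)/B).
√(2DS/H) = √(2 × 46,710 × 102 / 21.5) = 665.734.
√((H+B)/B) = √((21.5+45.8)/45.8) = 1.2122.
Q* ≈ 807.004.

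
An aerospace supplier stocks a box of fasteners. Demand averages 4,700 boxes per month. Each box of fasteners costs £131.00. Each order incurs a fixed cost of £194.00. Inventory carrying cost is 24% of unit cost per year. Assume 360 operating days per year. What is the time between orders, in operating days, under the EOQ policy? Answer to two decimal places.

Annual demand D = 4,700 × 12 = 56,400.
Holding cost H = 0.24 × £131.00 = £31.4400 per unit per year.
Q* = √(2DS/H) = √(2 × 56,400 × 194 / 31.44) ≈ 834.28.
Cycle time = Q*/D × 360 = 834.28 / 56,400 × 360 ≈ 5.325 days.

T ≈ 5.33 days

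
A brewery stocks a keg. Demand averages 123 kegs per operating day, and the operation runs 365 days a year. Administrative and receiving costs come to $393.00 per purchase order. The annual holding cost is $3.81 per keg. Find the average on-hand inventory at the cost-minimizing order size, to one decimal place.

Annual demand D = 123 × 365 = 44,895.
EOQ = √(2DS/H) = √(2 × 44,895 × 393 / 3.81) ≈ 3043.32.
Average inventory = Q*/2 ≈ 3043.32 / 2 = 1521.661.

Average inventory ≈ 1,521.7 kegs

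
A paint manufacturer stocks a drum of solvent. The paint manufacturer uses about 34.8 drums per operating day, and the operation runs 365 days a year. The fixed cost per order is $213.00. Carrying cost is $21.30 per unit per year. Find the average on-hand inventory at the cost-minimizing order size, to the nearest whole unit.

Average inventory ≈ 252 drums

Annual demand D = 34.8 × 365 = 12,702.
Q* = √(2DS/H) = √(2 × 12,702 × 213 / 21.3) ≈ 504.02.
Average inventory = Q*/2 ≈ 504.02 / 2 = 252.012.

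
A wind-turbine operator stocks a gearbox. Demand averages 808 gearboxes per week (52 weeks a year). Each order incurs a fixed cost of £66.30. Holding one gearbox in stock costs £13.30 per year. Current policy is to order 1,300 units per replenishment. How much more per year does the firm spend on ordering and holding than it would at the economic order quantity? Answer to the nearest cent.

Extra cost ≈ £2,179.76 per year

Annual demand D = 808 × 52 = 42,016.
EOQ = √(2DS/H) = √(2 × 42,016 × 66.3 / 13.3) ≈ 647.22.
Cost at Q* = (D/Q*)S + (Q*/2)H = √(2DSH) ≈ £8,608.05.
Cost at Q = 1,300: (42,016/1,300)×66.3 + (1,300/2)×13.3 = £2,142.82 + £8,645.00 = £10,787.82.
Excess = £10,787.82 − £8,608.05 = £2,179.76.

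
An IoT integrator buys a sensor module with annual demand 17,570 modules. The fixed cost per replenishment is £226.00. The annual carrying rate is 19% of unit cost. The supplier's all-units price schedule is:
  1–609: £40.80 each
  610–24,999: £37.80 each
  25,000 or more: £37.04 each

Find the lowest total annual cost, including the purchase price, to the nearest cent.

TC* ≈ £671,698.28

Holding cost per unit per year at price C is H = 0.19·C.
Evaluate total cost at each tier's feasible EOQ or, if the EOQ is below the tier, at the tier's minimum quantity.
Tier 1 (£40.80): EOQ = 1012.2 exceeds tier's upper bound 609, so this tier is dominated.
EOQ at £37.80 = 1051.6 (feasible in tier 2): TC = 17,570×£37.80 + (17,570/1051.6)×226 + (1051.6/2)×0.19×£37.80 = £671,698.28.
EOQ at £37.04 = 1062.3 < 25000, so use break Q=25000: TC = 17,570×£37.04 + (17,570/25000.0)×226 + (25000.0/2)×0.19×£37.04 = £738,921.63.
Lowest total cost among the candidates is at Q = 1051.6.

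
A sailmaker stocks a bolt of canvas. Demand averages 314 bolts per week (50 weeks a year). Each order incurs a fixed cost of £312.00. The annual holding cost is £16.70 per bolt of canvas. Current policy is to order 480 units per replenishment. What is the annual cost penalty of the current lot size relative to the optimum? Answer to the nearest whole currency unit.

Extra cost ≈ £1,422 per year

Annual demand D = 314 × 50 = 15,700.
EOQ = √(2DS/H) = √(2 × 15,700 × 312 / 16.7) ≈ 765.92.
Cost at Q* = (D/Q*)S + (Q*/2)H = √(2DSH) ≈ £12,790.88.
Cost at Q = 480: (15,700/480)×312 + (480/2)×16.7 = £10,205.00 + £4,008.00 = £14,213.00.
Excess = £14,213.00 − £12,790.88 = £1,422.12.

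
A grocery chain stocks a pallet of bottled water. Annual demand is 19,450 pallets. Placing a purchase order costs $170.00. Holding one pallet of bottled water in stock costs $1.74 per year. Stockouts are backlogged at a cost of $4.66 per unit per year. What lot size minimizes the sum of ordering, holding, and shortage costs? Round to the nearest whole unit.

With planned backorders, Q* = √(2DS/H) · √((H+B)/B).
√(2DS/H) = √(2 × 19,450 × 170 / 1.74) = 1949.506.
√((H+B)/B) = √((1.74+4.66)/4.66) = 1.1719.
Q* ≈ 2284.660.

Q* ≈ 2,285 pallets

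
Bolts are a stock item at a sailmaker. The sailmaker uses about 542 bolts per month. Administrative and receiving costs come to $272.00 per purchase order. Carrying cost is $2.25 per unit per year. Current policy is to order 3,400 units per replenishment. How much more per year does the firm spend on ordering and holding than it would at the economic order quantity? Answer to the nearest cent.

Annual demand D = 542 × 12 = 6,504.
EOQ = √(2DS/H) = √(2 × 6,504 × 272 / 2.25) ≈ 1254.00.
Cost at Q* = (D/Q*)S + (Q*/2)H = √(2DSH) ≈ $2,821.51.
Cost at Q = 3,400: (6,504/3,400)×272 + (3,400/2)×2.25 = $520.32 + $3,825.00 = $4,345.32.
Excess = $4,345.32 − $2,821.51 = $1,523.81.

Extra cost ≈ $1,523.81 per year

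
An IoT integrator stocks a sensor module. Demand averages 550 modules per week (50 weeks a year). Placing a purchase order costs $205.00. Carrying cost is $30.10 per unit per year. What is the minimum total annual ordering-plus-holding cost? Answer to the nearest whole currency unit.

Annual demand D = 550 × 50 = 27,500.
Q* = √(2DS/H) = √(2 × 27,500 × 205 / 30.1) ≈ 612.03.
At the optimum the two cost components are equal, so total cost = 2·(Q*/2)H = Q*·H.
Minimum total = √(2DSH) = √(2 × 27,500 × 205 × 30.1) ≈ 18422.201.

TC* ≈ $18,422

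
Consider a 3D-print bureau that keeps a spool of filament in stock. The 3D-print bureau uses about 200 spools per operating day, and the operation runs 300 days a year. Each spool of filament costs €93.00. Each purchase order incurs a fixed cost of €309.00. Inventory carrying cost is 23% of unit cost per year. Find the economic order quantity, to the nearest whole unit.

Q* ≈ 1,317 spools

Annual demand D = 200 × 300 = 60,000.
Holding cost H = 0.23 × €93.00 = €21.3900 per unit per year.
EOQ = √(2DS / H) = √(2 × 60,000 × 309 / 21.39).
= √(37,080,000 / 21.39) = √1,733,520.3366 ≈ 1316.632.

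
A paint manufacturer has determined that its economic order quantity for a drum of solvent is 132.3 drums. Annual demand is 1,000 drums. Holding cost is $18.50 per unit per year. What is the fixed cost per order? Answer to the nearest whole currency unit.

S ≈ $162

The basic EOQ model gives Q* = √(2DS/H); rearrange for the unknown.
From Q* = √(2DS/H): S = Q*²H / (2D) = 132.3² × 18.5 / (2 × 1,000) = 161.9054.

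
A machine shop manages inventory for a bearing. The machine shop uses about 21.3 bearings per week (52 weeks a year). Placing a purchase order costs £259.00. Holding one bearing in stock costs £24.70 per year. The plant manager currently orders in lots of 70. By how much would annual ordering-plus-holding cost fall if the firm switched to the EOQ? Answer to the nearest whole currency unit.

Annual demand D = 21.3 × 52 = 1,107.6.
EOQ = √(2DS/H) = √(2 × 1,107.6 × 259 / 24.7) ≈ 152.41.
Cost at Q* = (D/Q*)S + (Q*/2)H = √(2DSH) ≈ £3,764.48.
Cost at Q = 70: (1,107.6/70)×259 + (70/2)×24.7 = £4,098.12 + £864.50 = £4,962.62.
Excess = £4,962.62 − £3,764.48 = £1,198.14.

Extra cost ≈ £1,198 per year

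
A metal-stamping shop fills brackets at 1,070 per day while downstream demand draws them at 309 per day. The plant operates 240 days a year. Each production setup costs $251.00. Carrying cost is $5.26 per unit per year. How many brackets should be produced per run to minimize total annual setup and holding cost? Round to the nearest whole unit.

Q* ≈ 3,155 brackets

Annual demand D = 309 × 240 = 74,160.
Production build-up factor (1 − d/p) = 1 − 309/1,070 = 0.7112.
Q* = √(2DS / (H(1 − d/p))) = √(2 × 74,160 × 251 / (5.26 × 0.7112)).
= √(37,228,320 / 3.741) ≈ 3154.594.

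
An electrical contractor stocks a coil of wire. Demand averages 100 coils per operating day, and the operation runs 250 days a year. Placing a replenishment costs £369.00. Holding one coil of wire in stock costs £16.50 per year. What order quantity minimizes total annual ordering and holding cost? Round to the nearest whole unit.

Q* ≈ 1,057 coils

Annual demand D = 100 × 250 = 25,000.
EOQ = √(2DS / H) = √(2 × 25,000 × 369 / 16.5).
= √(18,450,000 / 16.5) = √1,118,181.8182 ≈ 1057.441.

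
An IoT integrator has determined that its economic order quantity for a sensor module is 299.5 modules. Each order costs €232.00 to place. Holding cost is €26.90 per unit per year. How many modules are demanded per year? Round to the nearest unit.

D ≈ 5,200 modules per year

Squaring Q* = √(2DS/H) gives Q*² = 2DS/H.
From Q* = √(2DS/H): D = Q*²H / (2S) = 299.5² × 26.9 / (2 × 232) = 5200.295.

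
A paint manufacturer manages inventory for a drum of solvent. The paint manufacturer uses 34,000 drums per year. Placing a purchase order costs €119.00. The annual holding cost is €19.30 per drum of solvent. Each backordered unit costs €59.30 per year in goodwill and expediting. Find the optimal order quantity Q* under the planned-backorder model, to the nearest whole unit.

Q* ≈ 745 drums

With planned backorders, Q* = √(2DS/H) · √((H+B)/B).
√(2DS/H) = √(2 × 34,000 × 119 / 19.3) = 647.514.
√((H+B)/B) = √((19.3+59.3)/59.3) = 1.1513.
Q* ≈ 745.475.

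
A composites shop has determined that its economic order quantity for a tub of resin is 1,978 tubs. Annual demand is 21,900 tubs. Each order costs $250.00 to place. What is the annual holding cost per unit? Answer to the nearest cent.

Invert the EOQ relation Q*² = 2DS/H.
From Q* = √(2DS/H): H = 2DS / Q*² = 2 × 21,900 × 250 / 1,978² = 2.7987.

H ≈ $2.80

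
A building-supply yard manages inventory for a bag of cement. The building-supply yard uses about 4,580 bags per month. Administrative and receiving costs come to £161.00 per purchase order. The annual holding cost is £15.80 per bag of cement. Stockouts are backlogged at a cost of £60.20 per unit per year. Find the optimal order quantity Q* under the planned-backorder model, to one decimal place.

Annual demand D = 4,580 × 12 = 54,960.
With planned backorders, Q* = √(2DS/H) · √((H+B)/B).
√(2DS/H) = √(2 × 54,960 × 161 / 15.8) = 1058.334.
√((H+B)/B) = √((15.8+60.2)/60.2) = 1.1236.
Q* ≈ 1189.135.

Q* ≈ 1,189.1 bags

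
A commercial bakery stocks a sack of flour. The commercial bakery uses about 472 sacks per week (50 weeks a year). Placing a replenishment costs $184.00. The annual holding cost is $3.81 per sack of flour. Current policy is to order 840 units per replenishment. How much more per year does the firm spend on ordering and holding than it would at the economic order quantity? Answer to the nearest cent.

Extra cost ≈ $1,017.41 per year

Annual demand D = 472 × 50 = 23,600.
EOQ = √(2DS/H) = √(2 × 23,600 × 184 / 3.81) ≈ 1509.79.
Cost at Q* = (D/Q*)S + (Q*/2)H = √(2DSH) ≈ $5,752.31.
Cost at Q = 840: (23,600/840)×184 + (840/2)×3.81 = $5,169.52 + $1,600.20 = $6,769.72.
Excess = $6,769.72 − $5,752.31 = $1,017.41.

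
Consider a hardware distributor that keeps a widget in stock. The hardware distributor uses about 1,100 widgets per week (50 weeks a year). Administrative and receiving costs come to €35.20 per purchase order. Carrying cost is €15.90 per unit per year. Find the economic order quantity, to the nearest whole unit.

Annual demand D = 1,100 × 50 = 55,000.
EOQ = √(2DS / H) = √(2 × 55,000 × 35.2 / 15.9).
= √(3,872,000 / 15.9) = √243,522.0126 ≈ 493.479.

Q* ≈ 493 widgets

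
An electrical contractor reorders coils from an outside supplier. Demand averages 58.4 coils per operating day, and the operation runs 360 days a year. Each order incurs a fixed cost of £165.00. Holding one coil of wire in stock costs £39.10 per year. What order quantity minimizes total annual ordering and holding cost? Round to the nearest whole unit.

Annual demand D = 58.4 × 360 = 21,024.
EOQ = √(2DS / H) = √(2 × 21,024 × 165 / 39.1).
= √(6,937,920 / 39.1) = √177,440.4092 ≈ 421.237.

Q* ≈ 421 coils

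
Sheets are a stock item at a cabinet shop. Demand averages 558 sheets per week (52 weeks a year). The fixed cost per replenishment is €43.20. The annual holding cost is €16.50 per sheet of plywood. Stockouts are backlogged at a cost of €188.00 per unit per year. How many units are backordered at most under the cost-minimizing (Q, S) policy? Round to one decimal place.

S* ≈ 32.8 sheets

Annual demand D = 558 × 52 = 29,016.
With planned backorders, Q* = √(2DS/H) · √((H+B)/B).
√(2DS/H) = √(2 × 29,016 × 43.2 / 16.5) = 389.793.
√((H+B)/B) = √((16.5+188)/188) = 1.0430.
Q* ≈ 406.538.
S* = Q* · H/(H+B) = 406.538 × 16.5/204.5 ≈ 32.801.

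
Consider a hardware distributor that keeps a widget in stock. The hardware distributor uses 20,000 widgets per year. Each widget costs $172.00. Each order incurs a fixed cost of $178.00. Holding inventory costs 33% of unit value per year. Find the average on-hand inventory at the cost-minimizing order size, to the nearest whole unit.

Holding cost H = 0.33 × $172.00 = $56.7600 per unit per year.
EOQ = √(2DS/H) = √(2 × 20,000 × 178 / 56.76) ≈ 354.18.
Average inventory = Q*/2 ≈ 354.18 / 2 = 177.088.

Average inventory ≈ 177 widgets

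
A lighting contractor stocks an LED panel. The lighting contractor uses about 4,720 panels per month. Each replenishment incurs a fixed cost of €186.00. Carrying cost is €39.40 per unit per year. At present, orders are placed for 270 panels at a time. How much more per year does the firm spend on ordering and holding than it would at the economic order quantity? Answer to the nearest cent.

Annual demand D = 4,720 × 12 = 56,640.
EOQ = √(2DS/H) = √(2 × 56,640 × 186 / 39.4) ≈ 731.28.
Cost at Q* = (D/Q*)S + (Q*/2)H = √(2DSH) ≈ €28,812.52.
Cost at Q = 270: (56,640/270)×186 + (270/2)×39.4 = €39,018.67 + €5,319.00 = €44,337.67.
Excess = €44,337.67 − €28,812.52 = €15,525.15.

Extra cost ≈ €15,525.15 per year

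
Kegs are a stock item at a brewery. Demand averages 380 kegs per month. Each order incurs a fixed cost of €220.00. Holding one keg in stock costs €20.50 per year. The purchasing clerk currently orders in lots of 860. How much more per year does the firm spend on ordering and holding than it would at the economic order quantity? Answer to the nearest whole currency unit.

Extra cost ≈ €3,568 per year

Annual demand D = 380 × 12 = 4,560.
EOQ = √(2DS/H) = √(2 × 4,560 × 220 / 20.5) ≈ 312.85.
Cost at Q* = (D/Q*)S + (Q*/2)H = √(2DSH) ≈ €6,413.36.
Cost at Q = 860: (4,560/860)×220 + (860/2)×20.5 = €1,166.51 + €8,815.00 = €9,981.51.
Excess = €9,981.51 − €6,413.36 = €3,568.15.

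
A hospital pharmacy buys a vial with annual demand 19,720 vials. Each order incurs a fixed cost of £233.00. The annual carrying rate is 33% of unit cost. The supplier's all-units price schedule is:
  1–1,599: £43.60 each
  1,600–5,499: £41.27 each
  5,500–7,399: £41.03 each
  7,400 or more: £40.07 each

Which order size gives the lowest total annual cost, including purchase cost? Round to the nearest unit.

Q* ≈ 1,600 vials

Holding cost per unit per year at price C is H = 0.33·C.
Evaluate total cost at each tier's feasible EOQ or, if the EOQ is below the tier, at the tier's minimum quantity.
EOQ at £43.60 = 799.2 (feasible in tier 1): TC = 19,720×£43.60 + (19,720/799.2)×233 + (799.2/2)×0.33×£43.60 = £871,290.64.
EOQ at £41.27 = 821.4 < 1600, so use break Q=1600: TC = 19,720×£41.27 + (19,720/1600.0)×233 + (1600.0/2)×0.33×£41.27 = £827,611.41.
EOQ at £41.03 = 823.8 < 5500, so use break Q=5500: TC = 19,720×£41.03 + (19,720/5500.0)×233 + (5500.0/2)×0.33×£41.03 = £847,181.74.
EOQ at £40.07 = 833.6 < 7400, so use break Q=7400: TC = 19,720×£40.07 + (19,720/7400.0)×233 + (7400.0/2)×0.33×£40.07 = £839,726.78.
Lowest total cost is £827,611.41 at Q = 1600.0.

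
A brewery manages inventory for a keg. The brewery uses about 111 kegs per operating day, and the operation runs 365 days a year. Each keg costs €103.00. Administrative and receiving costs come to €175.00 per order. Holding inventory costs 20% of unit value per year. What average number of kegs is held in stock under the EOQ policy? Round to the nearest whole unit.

Annual demand D = 111 × 365 = 40,515.
Holding cost H = 0.20 × €103.00 = €20.6000 per unit per year.
The optimal lot size = √(2DS/H) = √(2 × 40,515 × 175 / 20.6) ≈ 829.68.
Average inventory = Q*/2 ≈ 829.68 / 2 = 414.838.

Average inventory ≈ 415 kegs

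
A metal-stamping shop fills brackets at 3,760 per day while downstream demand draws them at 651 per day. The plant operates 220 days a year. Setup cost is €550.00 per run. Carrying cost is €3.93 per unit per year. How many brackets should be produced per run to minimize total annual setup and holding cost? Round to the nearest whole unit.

Annual demand D = 651 × 220 = 143,220.
Production build-up factor (1 − d/p) = 1 − 651/3,760 = 0.8269.
Q* = √(2DS / (H(1 − d/p))) = √(2 × 143,220 × 550 / (3.93 × 0.8269)).
= √(157,542,000 / 3.2496) ≈ 6962.825.

Q* ≈ 6,963 brackets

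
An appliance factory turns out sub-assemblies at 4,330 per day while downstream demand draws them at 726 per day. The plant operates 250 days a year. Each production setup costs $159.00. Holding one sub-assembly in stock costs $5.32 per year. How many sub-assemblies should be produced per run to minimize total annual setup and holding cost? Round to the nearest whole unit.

Annual demand D = 726 × 250 = 181,500.
Production build-up factor (1 − d/p) = 1 − 726/4,330 = 0.8323.
Q* = √(2DS / (H(1 − d/p))) = √(2 × 181,500 × 159 / (5.32 × 0.8323)).
= √(57,717,000 / 4.428) ≈ 3610.336.

Q* ≈ 3,610 sub-assemblies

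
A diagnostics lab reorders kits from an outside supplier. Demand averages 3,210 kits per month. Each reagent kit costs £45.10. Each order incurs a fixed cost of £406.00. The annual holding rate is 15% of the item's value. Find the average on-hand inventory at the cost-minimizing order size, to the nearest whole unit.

Annual demand D = 3,210 × 12 = 38,520.
Holding cost H = 0.15 × £45.10 = £6.7650 per unit per year.
The optimal lot size = √(2DS/H) = √(2 × 38,520 × 406 / 6.765) ≈ 2150.24.
Average inventory = Q*/2 ≈ 2150.24 / 2 = 1075.121.

Average inventory ≈ 1,075 kits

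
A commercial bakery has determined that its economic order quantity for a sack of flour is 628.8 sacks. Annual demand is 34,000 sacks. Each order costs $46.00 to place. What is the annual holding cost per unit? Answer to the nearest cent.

The basic EOQ model gives Q* = √(2DS/H); rearrange for the unknown.
From Q* = √(2DS/H): H = 2DS / Q*² = 2 × 34,000 × 46 / 628.8² = 7.9112.

H ≈ $7.91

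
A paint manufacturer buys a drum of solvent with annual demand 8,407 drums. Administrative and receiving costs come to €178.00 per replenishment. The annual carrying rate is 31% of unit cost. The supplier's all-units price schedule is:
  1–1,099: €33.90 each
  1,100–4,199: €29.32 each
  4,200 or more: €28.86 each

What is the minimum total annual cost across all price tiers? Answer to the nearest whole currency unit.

Holding cost per unit per year at price C is H = 0.31·C.
Candidates are each tier's EOQ (if it falls in that tier) and each price-break quantity.
EOQ at €33.90 = 533.7 (feasible in tier 1): TC = 8,407×€33.90 + (8,407/533.7)×178 + (533.7/2)×0.31×€33.90 = €290,605.54.
EOQ at €29.32 = 573.8 < 1100, so use break Q=1100: TC = 8,407×€29.32 + (8,407/1100.0)×178 + (1100.0/2)×0.31×€29.32 = €252,852.71.
EOQ at €28.86 = 578.4 < 4200, so use break Q=4200: TC = 8,407×€28.86 + (8,407/4200.0)×178 + (4200.0/2)×0.31×€28.86 = €261,770.18.
Lowest total cost among the candidates is at Q = 1100.0.

TC* ≈ €252,853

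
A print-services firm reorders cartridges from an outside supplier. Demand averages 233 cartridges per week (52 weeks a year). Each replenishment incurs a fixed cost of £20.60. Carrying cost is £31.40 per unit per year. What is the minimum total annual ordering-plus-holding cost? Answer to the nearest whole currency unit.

TC* ≈ £3,959

Annual demand D = 233 × 52 = 12,116.
Q* = √(2DS/H) = √(2 × 12,116 × 20.6 / 31.4) ≈ 126.08.
At Q*, ordering cost (D/Q*)S equals holding cost (Q*/2)H, each = √(DSH/2).
Minimum total = √(2DSH) = √(2 × 12,116 × 20.6 × 31.4) ≈ 3959.069.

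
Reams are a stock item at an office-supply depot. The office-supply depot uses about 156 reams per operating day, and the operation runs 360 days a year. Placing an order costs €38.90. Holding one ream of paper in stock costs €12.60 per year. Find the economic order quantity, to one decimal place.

Q* ≈ 588.9 reams

Annual demand D = 156 × 360 = 56,160.
EOQ = √(2DS / H) = √(2 × 56,160 × 38.9 / 12.6).
= √(4,369,248 / 12.6) = √346,765.7143 ≈ 588.868.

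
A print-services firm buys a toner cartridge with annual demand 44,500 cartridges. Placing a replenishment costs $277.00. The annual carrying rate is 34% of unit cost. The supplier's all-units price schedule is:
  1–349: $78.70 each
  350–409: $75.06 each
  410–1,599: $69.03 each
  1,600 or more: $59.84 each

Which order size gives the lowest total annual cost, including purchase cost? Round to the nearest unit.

Holding cost per unit per year at price C is H = 0.34·C.
For each price level, check whether its EOQ is feasible; otherwise the best quantity at that price is the breakpoint.
Tier 1 ($78.70): EOQ = 959.9 exceeds tier's upper bound 349, so this tier is dominated.
Tier 2 ($75.06): EOQ = 982.9 exceeds tier's upper bound 409, so this tier is dominated.
EOQ at $69.03 = 1024.9 (feasible in tier 3): TC = 44,500×$69.03 + (44,500/1024.9)×277 + (1024.9/2)×0.34×$69.03 = $3,095,889.33.
EOQ at $59.84 = 1100.8 < 1600, so use break Q=1600: TC = 44,500×$59.84 + (44,500/1600.0)×277 + (1600.0/2)×0.34×$59.84 = $2,686,860.54.
Lowest total cost is $2,686,860.54 at Q = 1600.0.

Q* ≈ 1,600 cartridges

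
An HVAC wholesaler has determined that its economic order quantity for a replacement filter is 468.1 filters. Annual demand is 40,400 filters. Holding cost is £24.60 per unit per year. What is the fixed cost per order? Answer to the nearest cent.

Squaring Q* = √(2DS/H) gives Q*² = 2DS/H.
From Q* = √(2DS/H): S = Q*²H / (2D) = 468.1² × 24.6 / (2 × 40,400) = 66.7115.

S ≈ £66.71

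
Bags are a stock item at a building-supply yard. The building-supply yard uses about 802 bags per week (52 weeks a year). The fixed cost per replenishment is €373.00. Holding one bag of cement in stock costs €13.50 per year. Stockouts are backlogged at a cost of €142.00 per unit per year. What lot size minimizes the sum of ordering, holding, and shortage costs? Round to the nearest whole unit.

Annual demand D = 802 × 52 = 41,704.
With planned backorders, Q* = √(2DS/H) · √((H+B)/B).
√(2DS/H) = √(2 × 41,704 × 373 / 13.5) = 1518.069.
√((H+B)/B) = √((13.5+142)/142) = 1.0465.
Q* ≈ 1588.592.

Q* ≈ 1,589 bags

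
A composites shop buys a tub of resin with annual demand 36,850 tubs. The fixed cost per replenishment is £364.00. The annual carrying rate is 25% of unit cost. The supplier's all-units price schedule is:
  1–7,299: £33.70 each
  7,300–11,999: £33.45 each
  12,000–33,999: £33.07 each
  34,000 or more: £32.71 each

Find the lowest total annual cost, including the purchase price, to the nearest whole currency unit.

TC* ≈ £1,256,879

Holding cost per unit per year at price C is H = 0.25·C.
For each price level, check whether its EOQ is feasible; otherwise the best quantity at that price is the breakpoint.
EOQ at £33.70 = 1784.4 (feasible in tier 1): TC = 36,850×£33.70 + (36,850/1784.4)×364 + (1784.4/2)×0.25×£33.70 = £1,256,878.82.
EOQ at £33.45 = 1791.1 < 7300, so use break Q=7300: TC = 36,850×£33.45 + (36,850/7300.0)×364 + (7300.0/2)×0.25×£33.45 = £1,264,993.08.
EOQ at £33.07 = 1801.3 < 12000, so use break Q=12000: TC = 36,850×£33.07 + (36,850/12000.0)×364 + (12000.0/2)×0.25×£33.07 = £1,269,352.28.
EOQ at £32.71 = 1811.2 < 34000, so use break Q=34000: TC = 36,850×£32.71 + (36,850/34000.0)×364 + (34000.0/2)×0.25×£32.71 = £1,344,775.51.
Lowest total cost among the candidates is at Q = 1784.4.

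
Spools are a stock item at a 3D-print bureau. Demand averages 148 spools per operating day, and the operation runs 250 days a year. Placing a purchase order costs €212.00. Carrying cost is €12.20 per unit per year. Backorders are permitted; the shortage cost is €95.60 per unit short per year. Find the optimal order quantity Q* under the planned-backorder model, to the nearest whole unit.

Q* ≈ 1,204 spools

Annual demand D = 148 × 250 = 37,000.
With planned backorders, Q* = √(2DS/H) · √((H+B)/B).
√(2DS/H) = √(2 × 37,000 × 212 / 12.2) = 1133.976.
√((H+B)/B) = √((12.2+95.6)/95.6) = 1.0619.
Q* ≈ 1204.160.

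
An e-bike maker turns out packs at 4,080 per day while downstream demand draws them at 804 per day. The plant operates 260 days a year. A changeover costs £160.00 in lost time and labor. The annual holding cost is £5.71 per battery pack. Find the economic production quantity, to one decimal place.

Annual demand D = 804 × 260 = 209,040.
Production build-up factor (1 − d/p) = 1 − 804/4,080 = 0.8029.
Q* = √(2DS / (H(1 − d/p))) = √(2 × 209,040 × 160 / (5.71 × 0.8029)).
= √(66,892,800 / 4.5848) ≈ 3819.705.

Q* ≈ 3,819.7 packs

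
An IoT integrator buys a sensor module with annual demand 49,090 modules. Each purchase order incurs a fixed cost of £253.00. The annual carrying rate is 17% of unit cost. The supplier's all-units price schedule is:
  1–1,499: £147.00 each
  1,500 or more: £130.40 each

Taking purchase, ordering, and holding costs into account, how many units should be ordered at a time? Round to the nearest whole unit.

Q* ≈ 1,500 modules

Holding cost per unit per year at price C is H = 0.17·C.
Candidates are each tier's EOQ (if it falls in that tier) and each price-break quantity.
EOQ at £147.00 = 997.0 (feasible in tier 1): TC = 49,090×£147.00 + (49,090/997.0)×253 + (997.0/2)×0.17×£147.00 = £7,241,144.66.
EOQ at £130.40 = 1058.5 < 1500, so use break Q=1500: TC = 49,090×£130.40 + (49,090/1500.0)×253 + (1500.0/2)×0.17×£130.40 = £6,426,241.85.
Lowest total cost is £6,426,241.85 at Q = 1500.0.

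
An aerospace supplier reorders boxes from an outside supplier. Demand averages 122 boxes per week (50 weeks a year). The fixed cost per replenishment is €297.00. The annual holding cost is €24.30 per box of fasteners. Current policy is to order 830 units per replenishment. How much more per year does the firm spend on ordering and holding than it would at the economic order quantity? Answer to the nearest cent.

Annual demand D = 122 × 50 = 6,100.
EOQ = √(2DS/H) = √(2 × 6,100 × 297 / 24.3) ≈ 386.15.
Cost at Q* = (D/Q*)S + (Q*/2)H = √(2DSH) ≈ €9,383.42.
Cost at Q = 830: (6,100/830)×297 + (830/2)×24.3 = €2,182.77 + €10,084.50 = €12,267.27.
Excess = €12,267.27 − €9,383.42 = €2,883.85.

Extra cost ≈ €2,883.85 per year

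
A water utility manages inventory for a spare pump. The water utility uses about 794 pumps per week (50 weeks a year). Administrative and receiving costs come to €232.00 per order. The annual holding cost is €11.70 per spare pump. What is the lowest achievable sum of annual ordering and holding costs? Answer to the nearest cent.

Annual demand D = 794 × 50 = 39,700.
The optimal lot size = √(2DS/H) = √(2 × 39,700 × 232 / 11.7) ≈ 1254.76.
At the optimum the two cost components are equal, so total cost = 2·(Q*/2)H = Q*·H.
Minimum total = √(2DSH) = √(2 × 39,700 × 232 × 11.7) ≈ 14680.714.

TC* ≈ €14,680.71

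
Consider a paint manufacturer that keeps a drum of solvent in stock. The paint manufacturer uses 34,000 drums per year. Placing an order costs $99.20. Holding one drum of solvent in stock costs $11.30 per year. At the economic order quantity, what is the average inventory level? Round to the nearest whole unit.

Average inventory ≈ 386 drums

Q* = √(2DS/H) = √(2 × 34,000 × 99.2 / 11.3) ≈ 772.63.
Average inventory = Q*/2 ≈ 772.63 / 2 = 386.315.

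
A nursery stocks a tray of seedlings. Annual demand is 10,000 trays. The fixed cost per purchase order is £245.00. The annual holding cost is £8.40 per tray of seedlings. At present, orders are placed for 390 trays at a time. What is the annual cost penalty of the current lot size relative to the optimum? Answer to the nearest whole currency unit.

Extra cost ≈ £1,504 per year

EOQ = √(2DS/H) = √(2 × 10,000 × 245 / 8.4) ≈ 763.76.
Cost at Q* = (D/Q*)S + (Q*/2)H = √(2DSH) ≈ £6,415.61.
Cost at Q = 390: (10,000/390)×245 + (390/2)×8.4 = £6,282.05 + £1,638.00 = £7,920.05.
Excess = £7,920.05 − £6,415.61 = £1,504.45.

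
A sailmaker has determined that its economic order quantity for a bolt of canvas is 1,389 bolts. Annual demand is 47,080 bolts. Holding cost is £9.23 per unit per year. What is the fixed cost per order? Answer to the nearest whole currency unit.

S ≈ £189

Invert the EOQ relation Q*² = 2DS/H.
From Q* = √(2DS/H): S = Q*²H / (2D) = 1,389² × 9.23 / (2 × 47,080) = 189.1210.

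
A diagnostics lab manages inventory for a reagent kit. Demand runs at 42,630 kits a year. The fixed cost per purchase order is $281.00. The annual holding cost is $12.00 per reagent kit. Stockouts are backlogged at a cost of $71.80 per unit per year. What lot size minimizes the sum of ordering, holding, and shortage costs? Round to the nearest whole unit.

Q* ≈ 1,526 kits

With planned backorders, Q* = √(2DS/H) · √((H+B)/B).
√(2DS/H) = √(2 × 42,630 × 281 / 12) = 1412.977.
√((H+B)/B) = √((12+71.8)/71.8) = 1.0803.
Q* ≈ 1526.494.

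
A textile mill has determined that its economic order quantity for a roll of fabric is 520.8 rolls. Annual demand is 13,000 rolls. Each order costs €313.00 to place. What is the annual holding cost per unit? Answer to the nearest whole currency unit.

H ≈ €30

Invert the EOQ relation Q*² = 2DS/H.
From Q* = √(2DS/H): H = 2DS / Q*² = 2 × 13,000 × 313 / 520.8² = 30.0038.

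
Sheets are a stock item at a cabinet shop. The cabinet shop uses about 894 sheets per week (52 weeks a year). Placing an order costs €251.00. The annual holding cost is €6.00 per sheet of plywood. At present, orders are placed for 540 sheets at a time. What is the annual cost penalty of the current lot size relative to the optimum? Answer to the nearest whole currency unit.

Extra cost ≈ €11,395 per year

Annual demand D = 894 × 52 = 46,488.
EOQ = √(2DS/H) = √(2 × 46,488 × 251 / 6) ≈ 1972.18.
Cost at Q* = (D/Q*)S + (Q*/2)H = √(2DSH) ≈ €11,833.08.
Cost at Q = 540: (46,488/540)×251 + (540/2)×6 = €21,608.31 + €1,620.00 = €23,228.31.
Excess = €23,228.31 − €11,833.08 = €11,395.23.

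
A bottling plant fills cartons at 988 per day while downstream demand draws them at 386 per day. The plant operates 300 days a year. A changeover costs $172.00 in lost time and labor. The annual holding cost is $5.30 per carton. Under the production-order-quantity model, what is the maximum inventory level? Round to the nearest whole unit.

I_max ≈ 2,140 cartons

Annual demand D = 386 × 300 = 115,800.
Production build-up factor (1 − d/p) = 1 − 386/988 = 0.6093.
Q* = √(2DS / (H(1 − d/p))) = √(2 × 115,800 × 172 / (5.3 × 0.6093)).
= √(39,835,200 / 3.2294) ≈ 3512.172.
Maximum inventory = Q*(1 − d/p) = 3512.172 × 0.6093 ≈ 2140.008.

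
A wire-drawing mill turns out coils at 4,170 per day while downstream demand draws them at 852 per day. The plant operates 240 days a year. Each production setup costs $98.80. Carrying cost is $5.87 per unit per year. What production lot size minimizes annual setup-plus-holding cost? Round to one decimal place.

Q* ≈ 2,941.2 coils

Annual demand D = 852 × 240 = 204,480.
Production build-up factor (1 − d/p) = 1 − 852/4,170 = 0.7957.
Q* = √(2DS / (H(1 − d/p))) = √(2 × 204,480 × 98.8 / (5.87 × 0.7957)).
= √(40,405,248 / 4.6707) ≈ 2941.235.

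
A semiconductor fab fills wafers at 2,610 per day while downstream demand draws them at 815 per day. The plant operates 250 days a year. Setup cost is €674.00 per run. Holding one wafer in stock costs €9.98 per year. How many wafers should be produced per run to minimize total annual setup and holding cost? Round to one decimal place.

Annual demand D = 815 × 250 = 203,750.
Production build-up factor (1 − d/p) = 1 − 815/2,610 = 0.6877.
Q* = √(2DS / (H(1 − d/p))) = √(2 × 203,750 × 674 / (9.98 × 0.6877)).
= √(274,655,000 / 6.8636) ≈ 6325.815.

Q* ≈ 6,325.8 wafers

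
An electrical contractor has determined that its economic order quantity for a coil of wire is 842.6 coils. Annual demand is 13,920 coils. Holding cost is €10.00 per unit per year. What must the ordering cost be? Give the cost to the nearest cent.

Squaring Q* = √(2DS/H) gives Q*² = 2DS/H.
From Q* = √(2DS/H): S = Q*²H / (2D) = 842.6² × 10 / (2 × 13,920) = 255.0197.

S ≈ €255.02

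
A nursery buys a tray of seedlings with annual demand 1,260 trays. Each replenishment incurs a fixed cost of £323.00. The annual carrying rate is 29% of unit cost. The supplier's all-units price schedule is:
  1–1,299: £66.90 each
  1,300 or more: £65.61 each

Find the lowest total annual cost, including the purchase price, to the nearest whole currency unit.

Holding cost per unit per year at price C is H = 0.29·C.
Candidates are each tier's EOQ (if it falls in that tier) and each price-break quantity.
EOQ at £66.90 = 204.8 (feasible in tier 1): TC = 1,260×£66.90 + (1,260/204.8)×323 + (204.8/2)×0.29×£66.90 = £88,267.87.
EOQ at £65.61 = 206.8 < 1300, so use break Q=1300: TC = 1,260×£65.61 + (1,260/1300.0)×323 + (1300.0/2)×0.29×£65.61 = £95,349.15.
Lowest total cost among the candidates is at Q = 204.8.

TC* ≈ £88,268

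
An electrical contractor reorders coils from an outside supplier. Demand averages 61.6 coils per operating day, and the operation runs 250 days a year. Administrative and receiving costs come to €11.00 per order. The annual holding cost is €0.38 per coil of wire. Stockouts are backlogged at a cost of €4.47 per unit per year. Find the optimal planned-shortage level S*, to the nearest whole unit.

Annual demand D = 61.6 × 250 = 15,400.
With planned backorders, Q* = √(2DS/H) · √((H+B)/B).
√(2DS/H) = √(2 × 15,400 × 11 / 0.38) = 944.235.
√((H+B)/B) = √((0.38+4.47)/4.47) = 1.0416.
Q* ≈ 983.551.
S* = Q* · H/(H+B) = 983.551 × 0.38/4.85 ≈ 77.062.

S* ≈ 77 coils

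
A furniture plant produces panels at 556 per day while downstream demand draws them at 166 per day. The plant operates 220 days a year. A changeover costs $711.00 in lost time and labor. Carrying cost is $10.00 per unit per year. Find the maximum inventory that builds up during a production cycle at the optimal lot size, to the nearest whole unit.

Annual demand D = 166 × 220 = 36,520.
Production build-up factor (1 − d/p) = 1 − 166/556 = 0.7014.
Q* = √(2DS / (H(1 − d/p))) = √(2 × 36,520 × 711 / (10 × 0.7014)).
= √(51,931,440 / 7.0144) ≈ 2720.948.
Maximum inventory = Q*(1 − d/p) = 2720.948 × 0.7014 ≈ 1908.579.

I_max ≈ 1,909 panels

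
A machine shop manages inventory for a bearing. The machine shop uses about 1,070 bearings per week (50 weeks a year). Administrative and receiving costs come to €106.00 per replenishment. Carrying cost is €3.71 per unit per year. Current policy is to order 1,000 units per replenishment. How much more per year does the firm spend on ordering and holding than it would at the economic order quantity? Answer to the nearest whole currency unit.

Annual demand D = 1,070 × 50 = 53,500.
EOQ = √(2DS/H) = √(2 × 53,500 × 106 / 3.71) ≈ 1748.47.
Cost at Q* = (D/Q*)S + (Q*/2)H = √(2DSH) ≈ €6,486.82.
Cost at Q = 1,000: (53,500/1,000)×106 + (1,000/2)×3.71 = €5,671.00 + €1,855.00 = €7,526.00.
Excess = €7,526.00 − €6,486.82 = €1,039.18.

Extra cost ≈ €1,039 per year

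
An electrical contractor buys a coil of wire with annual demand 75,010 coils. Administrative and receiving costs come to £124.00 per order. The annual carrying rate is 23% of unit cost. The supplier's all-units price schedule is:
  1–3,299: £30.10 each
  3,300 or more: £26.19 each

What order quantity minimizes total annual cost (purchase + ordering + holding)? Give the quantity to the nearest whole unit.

Holding cost per unit per year at price C is H = 0.23·C.
Evaluate total cost at each tier's feasible EOQ or, if the EOQ is below the tier, at the tier's minimum quantity.
EOQ at £30.10 = 1639.2 (feasible in tier 1): TC = 75,010×£30.10 + (75,010/1639.2)×124 + (1639.2/2)×0.23×£30.10 = £2,269,149.35.
EOQ at £26.19 = 1757.3 < 3300, so use break Q=3300: TC = 75,010×£26.19 + (75,010/3300.0)×124 + (3300.0/2)×0.23×£26.19 = £1,977,269.56.
Lowest total cost is £1,977,269.56 at Q = 3300.0.

Q* ≈ 3,300 coils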